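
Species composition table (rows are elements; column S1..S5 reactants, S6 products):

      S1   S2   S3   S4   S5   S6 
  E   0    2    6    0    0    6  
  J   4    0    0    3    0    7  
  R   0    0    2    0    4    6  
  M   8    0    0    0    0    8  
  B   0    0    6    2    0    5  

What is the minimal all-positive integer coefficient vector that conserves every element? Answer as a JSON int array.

E: 4·0+6·2+2·6+4·0+5·0 = 24 | 4·6 = 24
J: 4·4+6·0+2·0+4·3+5·0 = 28 | 4·7 = 28
R: 4·0+6·0+2·2+4·0+5·4 = 24 | 4·6 = 24
M: 4·8+6·0+2·0+4·0+5·0 = 32 | 4·8 = 32
B: 4·0+6·0+2·6+4·2+5·0 = 20 | 4·5 = 20
gcd(4,6,2,4,5,4) = 1

Coefficients: [4, 6, 2, 4, 5, 4]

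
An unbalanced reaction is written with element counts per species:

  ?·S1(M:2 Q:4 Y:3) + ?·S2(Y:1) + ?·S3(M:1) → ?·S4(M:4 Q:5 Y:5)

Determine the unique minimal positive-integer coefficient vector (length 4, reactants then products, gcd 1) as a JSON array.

M: 5·2+5·0+6·1 = 16 | 4·4 = 16
Q: 5·4+5·0+6·0 = 20 | 4·5 = 20
Y: 5·3+5·1+6·0 = 20 | 4·5 = 20
gcd(5,5,6,4) = 1

Coefficients: [5, 5, 6, 4]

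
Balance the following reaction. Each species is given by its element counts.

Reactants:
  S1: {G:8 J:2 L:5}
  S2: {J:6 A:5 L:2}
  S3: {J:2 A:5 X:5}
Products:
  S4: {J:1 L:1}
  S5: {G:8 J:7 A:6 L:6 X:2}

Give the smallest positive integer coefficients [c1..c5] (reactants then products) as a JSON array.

G: 5·8+4·0+2·0 = 40 | 3·0+5·8 = 40
J: 5·2+4·6+2·2 = 38 | 3·1+5·7 = 38
A: 5·0+4·5+2·5 = 30 | 3·0+5·6 = 30
L: 5·5+4·2+2·0 = 33 | 3·1+5·6 = 33
X: 5·0+4·0+2·5 = 10 | 3·0+5·2 = 10
gcd(5,4,2,3,5) = 1

Coefficients: [5, 4, 2, 3, 5]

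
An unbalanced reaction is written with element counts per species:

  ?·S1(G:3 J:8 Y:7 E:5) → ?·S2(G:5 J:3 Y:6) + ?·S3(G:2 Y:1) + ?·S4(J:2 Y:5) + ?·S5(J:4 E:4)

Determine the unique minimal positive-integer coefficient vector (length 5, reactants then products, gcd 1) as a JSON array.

Coefficients: [4, 2, 1, 3, 5]

G: 4·3 = 12 | 2·5+1·2+3·0+5·0 = 12
J: 4·8 = 32 | 2·3+1·0+3·2+5·4 = 32
Y: 4·7 = 28 | 2·6+1·1+3·5+5·0 = 28
E: 4·5 = 20 | 2·0+1·0+3·0+5·4 = 20
gcd(4,2,1,3,5) = 1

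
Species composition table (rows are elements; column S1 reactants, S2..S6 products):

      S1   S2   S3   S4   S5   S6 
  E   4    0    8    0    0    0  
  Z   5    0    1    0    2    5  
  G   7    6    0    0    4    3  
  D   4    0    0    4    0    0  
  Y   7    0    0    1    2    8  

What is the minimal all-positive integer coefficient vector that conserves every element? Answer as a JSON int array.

E: 4·4 = 16 | 1·0+2·8+4·0+4·0+2·0 = 16
Z: 4·5 = 20 | 1·0+2·1+4·0+4·2+2·5 = 20
G: 4·7 = 28 | 1·6+2·0+4·0+4·4+2·3 = 28
D: 4·4 = 16 | 1·0+2·0+4·4+4·0+2·0 = 16
Y: 4·7 = 28 | 1·0+2·0+4·1+4·2+2·8 = 28
gcd(4,1,2,4,4,2) = 1

Coefficients: [4, 1, 2, 4, 4, 2]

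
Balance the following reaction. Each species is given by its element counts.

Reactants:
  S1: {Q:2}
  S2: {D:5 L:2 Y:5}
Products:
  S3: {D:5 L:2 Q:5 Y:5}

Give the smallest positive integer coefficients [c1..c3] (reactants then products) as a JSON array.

Coefficients: [5, 2, 2]

D: 5·0+2·5 = 10 | 2·5 = 10
L: 5·0+2·2 = 4 | 2·2 = 4
Q: 5·2+2·0 = 10 | 2·5 = 10
Y: 5·0+2·5 = 10 | 2·5 = 10
gcd(5,2,2) = 1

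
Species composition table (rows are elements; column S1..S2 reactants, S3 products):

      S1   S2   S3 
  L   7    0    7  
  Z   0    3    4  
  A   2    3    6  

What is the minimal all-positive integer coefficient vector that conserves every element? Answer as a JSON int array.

Coefficients: [3, 4, 3]

L: 3·7+4·0 = 21 | 3·7 = 21
Z: 3·0+4·3 = 12 | 3·4 = 12
A: 3·2+4·3 = 18 | 3·6 = 18
gcd(3,4,3) = 1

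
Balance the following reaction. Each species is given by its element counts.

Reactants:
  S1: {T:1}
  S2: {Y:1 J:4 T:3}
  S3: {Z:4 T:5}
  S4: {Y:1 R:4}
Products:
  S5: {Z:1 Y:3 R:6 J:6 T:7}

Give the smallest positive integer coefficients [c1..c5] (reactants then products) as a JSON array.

Coefficients: [5, 6, 1, 6, 4]

Z: 5·0+6·0+1·4+6·0 = 4 | 4·1 = 4
Y: 5·0+6·1+1·0+6·1 = 12 | 4·3 = 12
R: 5·0+6·0+1·0+6·4 = 24 | 4·6 = 24
J: 5·0+6·4+1·0+6·0 = 24 | 4·6 = 24
T: 5·1+6·3+1·5+6·0 = 28 | 4·7 = 28
gcd(5,6,1,6,4) = 1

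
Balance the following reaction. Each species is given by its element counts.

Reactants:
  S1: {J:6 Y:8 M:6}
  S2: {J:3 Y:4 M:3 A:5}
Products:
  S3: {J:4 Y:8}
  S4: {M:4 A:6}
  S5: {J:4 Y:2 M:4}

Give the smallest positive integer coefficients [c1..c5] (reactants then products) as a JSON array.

J: 3·6+6·3 = 36 | 5·4+5·0+4·4 = 36
Y: 3·8+6·4 = 48 | 5·8+5·0+4·2 = 48
M: 3·6+6·3 = 36 | 5·0+5·4+4·4 = 36
A: 3·0+6·5 = 30 | 5·0+5·6+4·0 = 30
gcd(3,6,5,5,4) = 1

Coefficients: [3, 6, 5, 5, 4]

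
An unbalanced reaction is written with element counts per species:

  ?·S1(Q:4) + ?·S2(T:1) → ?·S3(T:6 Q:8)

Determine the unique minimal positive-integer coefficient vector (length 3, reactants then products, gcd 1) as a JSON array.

Coefficients: [2, 6, 1]

T: 2·0+6·1 = 6 | 1·6 = 6
Q: 2·4+6·0 = 8 | 1·8 = 8
gcd(2,6,1) = 1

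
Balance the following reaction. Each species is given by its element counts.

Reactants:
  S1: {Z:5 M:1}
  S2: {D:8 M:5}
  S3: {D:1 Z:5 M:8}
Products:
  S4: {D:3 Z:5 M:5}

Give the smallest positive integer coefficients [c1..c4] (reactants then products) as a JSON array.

D: 2·0+1·8+1·1 = 9 | 3·3 = 9
Z: 2·5+1·0+1·5 = 15 | 3·5 = 15
M: 2·1+1·5+1·8 = 15 | 3·5 = 15
gcd(2,1,1,3) = 1

Coefficients: [2, 1, 1, 3]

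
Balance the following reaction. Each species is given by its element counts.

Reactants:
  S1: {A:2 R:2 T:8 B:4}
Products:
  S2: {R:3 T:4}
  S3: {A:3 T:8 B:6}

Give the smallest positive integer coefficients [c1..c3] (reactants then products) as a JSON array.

A: 3·2 = 6 | 2·0+2·3 = 6
R: 3·2 = 6 | 2·3+2·0 = 6
T: 3·8 = 24 | 2·4+2·8 = 24
B: 3·4 = 12 | 2·0+2·6 = 12
gcd(3,2,2) = 1

Coefficients: [3, 2, 2]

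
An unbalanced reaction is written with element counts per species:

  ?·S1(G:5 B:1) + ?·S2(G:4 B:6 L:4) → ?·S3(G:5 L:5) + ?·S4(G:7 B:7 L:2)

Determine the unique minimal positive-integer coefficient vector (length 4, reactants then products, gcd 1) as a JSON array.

Coefficients: [5, 5, 2, 5]

G: 5·5+5·4 = 45 | 2·5+5·7 = 45
B: 5·1+5·6 = 35 | 2·0+5·7 = 35
L: 5·0+5·4 = 20 | 2·5+5·2 = 20
gcd(5,5,2,5) = 1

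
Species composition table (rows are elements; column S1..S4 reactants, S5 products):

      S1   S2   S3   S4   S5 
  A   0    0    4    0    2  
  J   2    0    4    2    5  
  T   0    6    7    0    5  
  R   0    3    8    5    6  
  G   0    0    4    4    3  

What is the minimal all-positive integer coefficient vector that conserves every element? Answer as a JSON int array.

Coefficients: [5, 1, 2, 1, 4]

A: 5·0+1·0+2·4+1·0 = 8 | 4·2 = 8
J: 5·2+1·0+2·4+1·2 = 20 | 4·5 = 20
T: 5·0+1·6+2·7+1·0 = 20 | 4·5 = 20
R: 5·0+1·3+2·8+1·5 = 24 | 4·6 = 24
G: 5·0+1·0+2·4+1·4 = 12 | 4·3 = 12
gcd(5,1,2,1,4) = 1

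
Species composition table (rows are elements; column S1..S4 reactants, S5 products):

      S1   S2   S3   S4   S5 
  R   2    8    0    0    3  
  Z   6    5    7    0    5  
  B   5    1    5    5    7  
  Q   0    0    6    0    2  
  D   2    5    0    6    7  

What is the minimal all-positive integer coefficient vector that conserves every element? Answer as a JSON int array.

R: 1·2+2·8+2·0+5·0 = 18 | 6·3 = 18
Z: 1·6+2·5+2·7+5·0 = 30 | 6·5 = 30
B: 1·5+2·1+2·5+5·5 = 42 | 6·7 = 42
Q: 1·0+2·0+2·6+5·0 = 12 | 6·2 = 12
D: 1·2+2·5+2·0+5·6 = 42 | 6·7 = 42
gcd(1,2,2,5,6) = 1

Coefficients: [1, 2, 2, 5, 6]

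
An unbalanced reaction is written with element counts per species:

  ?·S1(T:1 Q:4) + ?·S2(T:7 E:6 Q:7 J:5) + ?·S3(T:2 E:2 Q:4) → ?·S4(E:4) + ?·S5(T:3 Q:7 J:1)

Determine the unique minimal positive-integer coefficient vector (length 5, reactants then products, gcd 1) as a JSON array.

T: 6·1+1·7+1·2 = 15 | 2·0+5·3 = 15
E: 6·0+1·6+1·2 = 8 | 2·4+5·0 = 8
Q: 6·4+1·7+1·4 = 35 | 2·0+5·7 = 35
J: 6·0+1·5+1·0 = 5 | 2·0+5·1 = 5
gcd(6,1,1,2,5) = 1

Coefficients: [6, 1, 1, 2, 5]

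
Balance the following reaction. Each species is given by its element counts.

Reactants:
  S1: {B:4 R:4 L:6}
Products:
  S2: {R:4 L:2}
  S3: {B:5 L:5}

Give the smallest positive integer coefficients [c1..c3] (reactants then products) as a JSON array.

Coefficients: [5, 5, 4]

B: 5·4 = 20 | 5·0+4·5 = 20
R: 5·4 = 20 | 5·4+4·0 = 20
L: 5·6 = 30 | 5·2+4·5 = 30
gcd(5,5,4) = 1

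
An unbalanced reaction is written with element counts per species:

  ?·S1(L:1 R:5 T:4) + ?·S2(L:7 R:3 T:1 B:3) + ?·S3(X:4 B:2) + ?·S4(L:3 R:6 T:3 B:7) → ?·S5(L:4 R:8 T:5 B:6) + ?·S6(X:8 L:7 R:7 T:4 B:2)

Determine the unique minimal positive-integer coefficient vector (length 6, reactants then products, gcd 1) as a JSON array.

X: 5·0+2·0+2·4+4·0 = 8 | 6·0+1·8 = 8
L: 5·1+2·7+2·0+4·3 = 31 | 6·4+1·7 = 31
R: 5·5+2·3+2·0+4·6 = 55 | 6·8+1·7 = 55
T: 5·4+2·1+2·0+4·3 = 34 | 6·5+1·4 = 34
B: 5·0+2·3+2·2+4·7 = 38 | 6·6+1·2 = 38
gcd(5,2,2,4,6,1) = 1

Coefficients: [5, 2, 2, 4, 6, 1]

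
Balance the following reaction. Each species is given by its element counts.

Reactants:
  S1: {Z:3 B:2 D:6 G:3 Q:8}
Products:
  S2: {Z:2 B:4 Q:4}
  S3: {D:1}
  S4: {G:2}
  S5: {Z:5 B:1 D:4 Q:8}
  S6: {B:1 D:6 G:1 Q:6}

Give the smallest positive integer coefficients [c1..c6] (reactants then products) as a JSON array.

Coefficients: [4, 1, 4, 5, 2, 2]

Z: 4·3 = 12 | 1·2+4·0+5·0+2·5+2·0 = 12
B: 4·2 = 8 | 1·4+4·0+5·0+2·1+2·1 = 8
D: 4·6 = 24 | 1·0+4·1+5·0+2·4+2·6 = 24
G: 4·3 = 12 | 1·0+4·0+5·2+2·0+2·1 = 12
Q: 4·8 = 32 | 1·4+4·0+5·0+2·8+2·6 = 32
gcd(4,1,4,5,2,2) = 1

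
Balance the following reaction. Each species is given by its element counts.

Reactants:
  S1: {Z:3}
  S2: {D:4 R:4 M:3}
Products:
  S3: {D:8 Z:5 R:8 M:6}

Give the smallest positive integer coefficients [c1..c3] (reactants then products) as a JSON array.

D: 5·0+6·4 = 24 | 3·8 = 24
Z: 5·3+6·0 = 15 | 3·5 = 15
R: 5·0+6·4 = 24 | 3·8 = 24
M: 5·0+6·3 = 18 | 3·6 = 18
gcd(5,6,3) = 1

Coefficients: [5, 6, 3]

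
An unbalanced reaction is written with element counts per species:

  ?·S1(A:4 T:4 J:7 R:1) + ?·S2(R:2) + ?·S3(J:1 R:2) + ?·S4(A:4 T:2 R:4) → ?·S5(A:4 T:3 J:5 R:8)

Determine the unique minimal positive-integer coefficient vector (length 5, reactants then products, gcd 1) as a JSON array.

Coefficients: [2, 5, 6, 2, 4]

A: 2·4+5·0+6·0+2·4 = 16 | 4·4 = 16
T: 2·4+5·0+6·0+2·2 = 12 | 4·3 = 12
J: 2·7+5·0+6·1+2·0 = 20 | 4·5 = 20
R: 2·1+5·2+6·2+2·4 = 32 | 4·8 = 32
gcd(2,5,6,2,4) = 1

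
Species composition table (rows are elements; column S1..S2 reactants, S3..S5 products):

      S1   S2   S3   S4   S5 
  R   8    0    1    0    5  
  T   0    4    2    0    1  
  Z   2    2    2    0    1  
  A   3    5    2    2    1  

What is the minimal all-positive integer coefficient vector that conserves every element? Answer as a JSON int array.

R: 3·8+3·0 = 24 | 4·1+6·0+4·5 = 24
T: 3·0+3·4 = 12 | 4·2+6·0+4·1 = 12
Z: 3·2+3·2 = 12 | 4·2+6·0+4·1 = 12
A: 3·3+3·5 = 24 | 4·2+6·2+4·1 = 24
gcd(3,3,4,6,4) = 1

Coefficients: [3, 3, 4, 6, 4]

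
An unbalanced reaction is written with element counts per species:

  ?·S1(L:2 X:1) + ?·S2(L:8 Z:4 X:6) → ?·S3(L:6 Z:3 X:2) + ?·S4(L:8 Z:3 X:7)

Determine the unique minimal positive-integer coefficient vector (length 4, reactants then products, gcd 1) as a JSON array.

L: 5·2+6·8 = 58 | 3·6+5·8 = 58
Z: 5·0+6·4 = 24 | 3·3+5·3 = 24
X: 5·1+6·6 = 41 | 3·2+5·7 = 41
gcd(5,6,3,5) = 1

Coefficients: [5, 6, 3, 5]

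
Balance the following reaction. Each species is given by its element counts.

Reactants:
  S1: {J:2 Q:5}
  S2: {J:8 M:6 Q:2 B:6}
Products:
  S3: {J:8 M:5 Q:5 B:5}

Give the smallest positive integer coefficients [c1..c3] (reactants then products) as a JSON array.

J: 4·2+5·8 = 48 | 6·8 = 48
M: 4·0+5·6 = 30 | 6·5 = 30
Q: 4·5+5·2 = 30 | 6·5 = 30
B: 4·0+5·6 = 30 | 6·5 = 30
gcd(4,5,6) = 1

Coefficients: [4, 5, 6]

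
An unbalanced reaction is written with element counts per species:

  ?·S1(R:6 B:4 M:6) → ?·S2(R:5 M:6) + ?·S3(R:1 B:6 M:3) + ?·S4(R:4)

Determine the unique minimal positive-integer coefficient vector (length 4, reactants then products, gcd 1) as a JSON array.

R: 6·6 = 36 | 4·5+4·1+3·4 = 36
B: 6·4 = 24 | 4·0+4·6+3·0 = 24
M: 6·6 = 36 | 4·6+4·3+3·0 = 36
gcd(6,4,4,3) = 1

Coefficients: [6, 4, 4, 3]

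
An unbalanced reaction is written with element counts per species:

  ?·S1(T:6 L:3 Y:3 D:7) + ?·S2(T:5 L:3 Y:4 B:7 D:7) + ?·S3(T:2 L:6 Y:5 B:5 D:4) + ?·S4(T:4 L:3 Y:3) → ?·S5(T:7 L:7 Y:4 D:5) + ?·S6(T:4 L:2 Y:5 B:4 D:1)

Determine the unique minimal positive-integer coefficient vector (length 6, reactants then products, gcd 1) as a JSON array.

Coefficients: [1, 1, 1, 5, 3, 3]

T: 1·6+1·5+1·2+5·4 = 33 | 3·7+3·4 = 33
L: 1·3+1·3+1·6+5·3 = 27 | 3·7+3·2 = 27
Y: 1·3+1·4+1·5+5·3 = 27 | 3·4+3·5 = 27
B: 1·0+1·7+1·5+5·0 = 12 | 3·0+3·4 = 12
D: 1·7+1·7+1·4+5·0 = 18 | 3·5+3·1 = 18
gcd(1,1,1,5,3,3) = 1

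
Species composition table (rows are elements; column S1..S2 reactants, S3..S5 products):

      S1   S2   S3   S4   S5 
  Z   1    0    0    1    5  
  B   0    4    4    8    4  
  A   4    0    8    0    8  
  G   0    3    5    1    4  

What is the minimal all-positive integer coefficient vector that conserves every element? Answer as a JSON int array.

Z: 6·1+5·0 = 6 | 2·0+1·1+1·5 = 6
B: 6·0+5·4 = 20 | 2·4+1·8+1·4 = 20
A: 6·4+5·0 = 24 | 2·8+1·0+1·8 = 24
G: 6·0+5·3 = 15 | 2·5+1·1+1·4 = 15
gcd(6,5,2,1,1) = 1

Coefficients: [6, 5, 2, 1, 1]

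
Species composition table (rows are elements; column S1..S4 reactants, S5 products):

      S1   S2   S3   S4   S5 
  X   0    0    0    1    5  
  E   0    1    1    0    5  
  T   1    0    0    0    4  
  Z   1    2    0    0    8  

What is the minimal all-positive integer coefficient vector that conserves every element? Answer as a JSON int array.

Coefficients: [4, 2, 3, 5, 1]

X: 4·0+2·0+3·0+5·1 = 5 | 1·5 = 5
E: 4·0+2·1+3·1+5·0 = 5 | 1·5 = 5
T: 4·1+2·0+3·0+5·0 = 4 | 1·4 = 4
Z: 4·1+2·2+3·0+5·0 = 8 | 1·8 = 8
gcd(4,2,3,5,1) = 1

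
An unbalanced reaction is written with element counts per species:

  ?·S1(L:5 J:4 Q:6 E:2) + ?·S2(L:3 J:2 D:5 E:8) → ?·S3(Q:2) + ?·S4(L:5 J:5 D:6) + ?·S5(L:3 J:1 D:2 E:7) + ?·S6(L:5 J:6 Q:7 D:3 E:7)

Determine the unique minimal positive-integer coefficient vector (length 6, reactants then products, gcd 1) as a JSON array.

L: 4·5+6·3 = 38 | 5·0+2·5+6·3+2·5 = 38
J: 4·4+6·2 = 28 | 5·0+2·5+6·1+2·6 = 28
Q: 4·6+6·0 = 24 | 5·2+2·0+6·0+2·7 = 24
D: 4·0+6·5 = 30 | 5·0+2·6+6·2+2·3 = 30
E: 4·2+6·8 = 56 | 5·0+2·0+6·7+2·7 = 56
gcd(4,6,5,2,6,2) = 1

Coefficients: [4, 6, 5, 2, 6, 2]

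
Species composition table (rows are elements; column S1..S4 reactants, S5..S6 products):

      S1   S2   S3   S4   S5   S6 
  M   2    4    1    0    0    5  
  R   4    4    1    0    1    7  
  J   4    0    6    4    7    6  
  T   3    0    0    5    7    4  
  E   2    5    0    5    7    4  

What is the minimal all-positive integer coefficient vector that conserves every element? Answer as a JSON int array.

M: 5·2+1·4+1·1+5·0 = 15 | 4·0+3·5 = 15
R: 5·4+1·4+1·1+5·0 = 25 | 4·1+3·7 = 25
J: 5·4+1·0+1·6+5·4 = 46 | 4·7+3·6 = 46
T: 5·3+1·0+1·0+5·5 = 40 | 4·7+3·4 = 40
E: 5·2+1·5+1·0+5·5 = 40 | 4·7+3·4 = 40
gcd(5,1,1,5,4,3) = 1

Coefficients: [5, 1, 1, 5, 4, 3]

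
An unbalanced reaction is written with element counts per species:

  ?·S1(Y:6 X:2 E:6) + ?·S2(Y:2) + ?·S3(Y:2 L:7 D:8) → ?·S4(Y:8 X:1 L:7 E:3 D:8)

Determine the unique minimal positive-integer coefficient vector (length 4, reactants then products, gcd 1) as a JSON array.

Y: 1·6+3·2+2·2 = 16 | 2·8 = 16
X: 1·2+3·0+2·0 = 2 | 2·1 = 2
L: 1·0+3·0+2·7 = 14 | 2·7 = 14
E: 1·6+3·0+2·0 = 6 | 2·3 = 6
D: 1·0+3·0+2·8 = 16 | 2·8 = 16
gcd(1,3,2,2) = 1

Coefficients: [1, 3, 2, 2]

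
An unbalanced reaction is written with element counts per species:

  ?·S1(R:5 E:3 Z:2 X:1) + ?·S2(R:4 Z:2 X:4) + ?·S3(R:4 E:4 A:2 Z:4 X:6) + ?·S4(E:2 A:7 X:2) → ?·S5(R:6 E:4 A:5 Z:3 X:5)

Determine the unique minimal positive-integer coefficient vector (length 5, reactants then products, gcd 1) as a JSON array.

R: 4·5+3·4+1·4+4·0 = 36 | 6·6 = 36
E: 4·3+3·0+1·4+4·2 = 24 | 6·4 = 24
A: 4·0+3·0+1·2+4·7 = 30 | 6·5 = 30
Z: 4·2+3·2+1·4+4·0 = 18 | 6·3 = 18
X: 4·1+3·4+1·6+4·2 = 30 | 6·5 = 30
gcd(4,3,1,4,6) = 1

Coefficients: [4, 3, 1, 4, 6]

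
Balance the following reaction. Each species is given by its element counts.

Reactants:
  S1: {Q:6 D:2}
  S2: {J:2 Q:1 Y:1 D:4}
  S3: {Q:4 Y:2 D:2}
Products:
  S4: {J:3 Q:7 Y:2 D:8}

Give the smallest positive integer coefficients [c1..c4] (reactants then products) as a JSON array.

Coefficients: [3, 6, 1, 4]

J: 3·0+6·2+1·0 = 12 | 4·3 = 12
Q: 3·6+6·1+1·4 = 28 | 4·7 = 28
Y: 3·0+6·1+1·2 = 8 | 4·2 = 8
D: 3·2+6·4+1·2 = 32 | 4·8 = 32
gcd(3,6,1,4) = 1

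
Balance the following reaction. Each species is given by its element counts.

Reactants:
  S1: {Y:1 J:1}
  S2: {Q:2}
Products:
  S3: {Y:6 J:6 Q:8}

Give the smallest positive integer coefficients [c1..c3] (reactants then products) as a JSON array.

Y: 6·1+4·0 = 6 | 1·6 = 6
J: 6·1+4·0 = 6 | 1·6 = 6
Q: 6·0+4·2 = 8 | 1·8 = 8
gcd(6,4,1) = 1

Coefficients: [6, 4, 1]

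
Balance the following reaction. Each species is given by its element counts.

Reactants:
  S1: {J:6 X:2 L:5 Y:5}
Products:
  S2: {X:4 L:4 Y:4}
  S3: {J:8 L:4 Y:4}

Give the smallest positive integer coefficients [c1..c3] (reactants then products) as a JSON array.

Coefficients: [4, 2, 3]

J: 4·6 = 24 | 2·0+3·8 = 24
X: 4·2 = 8 | 2·4+3·0 = 8
L: 4·5 = 20 | 2·4+3·4 = 20
Y: 4·5 = 20 | 2·4+3·4 = 20
gcd(4,2,3) = 1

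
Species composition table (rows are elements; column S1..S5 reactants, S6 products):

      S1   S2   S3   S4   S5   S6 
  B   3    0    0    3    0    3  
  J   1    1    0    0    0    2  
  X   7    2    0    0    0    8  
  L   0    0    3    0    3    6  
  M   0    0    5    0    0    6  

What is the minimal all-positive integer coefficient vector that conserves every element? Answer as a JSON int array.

B: 4·3+6·0+6·0+1·3+4·0 = 15 | 5·3 = 15
J: 4·1+6·1+6·0+1·0+4·0 = 10 | 5·2 = 10
X: 4·7+6·2+6·0+1·0+4·0 = 40 | 5·8 = 40
L: 4·0+6·0+6·3+1·0+4·3 = 30 | 5·6 = 30
M: 4·0+6·0+6·5+1·0+4·0 = 30 | 5·6 = 30
gcd(4,6,6,1,4,5) = 1

Coefficients: [4, 6, 6, 1, 4, 5]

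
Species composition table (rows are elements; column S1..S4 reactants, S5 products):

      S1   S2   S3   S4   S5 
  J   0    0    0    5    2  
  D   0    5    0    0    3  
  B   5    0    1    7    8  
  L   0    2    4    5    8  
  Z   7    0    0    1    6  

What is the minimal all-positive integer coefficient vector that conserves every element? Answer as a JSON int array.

Coefficients: [4, 3, 6, 2, 5]

J: 4·0+3·0+6·0+2·5 = 10 | 5·2 = 10
D: 4·0+3·5+6·0+2·0 = 15 | 5·3 = 15
B: 4·5+3·0+6·1+2·7 = 40 | 5·8 = 40
L: 4·0+3·2+6·4+2·5 = 40 | 5·8 = 40
Z: 4·7+3·0+6·0+2·1 = 30 | 5·6 = 30
gcd(4,3,6,2,5) = 1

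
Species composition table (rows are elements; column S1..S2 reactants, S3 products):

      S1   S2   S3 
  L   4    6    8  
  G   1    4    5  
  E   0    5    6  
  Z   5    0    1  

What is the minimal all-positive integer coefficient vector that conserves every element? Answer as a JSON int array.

L: 1·4+6·6 = 40 | 5·8 = 40
G: 1·1+6·4 = 25 | 5·5 = 25
E: 1·0+6·5 = 30 | 5·6 = 30
Z: 1·5+6·0 = 5 | 5·1 = 5
gcd(1,6,5) = 1

Coefficients: [1, 6, 5]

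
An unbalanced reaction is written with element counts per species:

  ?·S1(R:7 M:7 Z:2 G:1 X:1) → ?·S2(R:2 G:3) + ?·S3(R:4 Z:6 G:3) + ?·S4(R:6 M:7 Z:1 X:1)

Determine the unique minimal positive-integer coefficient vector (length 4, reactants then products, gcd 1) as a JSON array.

Coefficients: [6, 1, 1, 6]

R: 6·7 = 42 | 1·2+1·4+6·6 = 42
M: 6·7 = 42 | 1·0+1·0+6·7 = 42
Z: 6·2 = 12 | 1·0+1·6+6·1 = 12
G: 6·1 = 6 | 1·3+1·3+6·0 = 6
X: 6·1 = 6 | 1·0+1·0+6·1 = 6
gcd(6,1,1,6) = 1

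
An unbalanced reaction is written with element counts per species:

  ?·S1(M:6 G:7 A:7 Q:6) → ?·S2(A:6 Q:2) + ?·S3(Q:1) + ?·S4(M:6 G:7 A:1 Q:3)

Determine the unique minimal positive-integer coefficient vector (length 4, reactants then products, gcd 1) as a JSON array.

Coefficients: [1, 1, 1, 1]

M: 1·6 = 6 | 1·0+1·0+1·6 = 6
G: 1·7 = 7 | 1·0+1·0+1·7 = 7
A: 1·7 = 7 | 1·6+1·0+1·1 = 7
Q: 1·6 = 6 | 1·2+1·1+1·3 = 6
gcd(1,1,1,1) = 1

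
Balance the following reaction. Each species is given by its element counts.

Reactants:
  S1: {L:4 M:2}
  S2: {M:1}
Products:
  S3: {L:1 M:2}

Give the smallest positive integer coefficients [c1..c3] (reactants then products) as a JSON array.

L: 1·4+6·0 = 4 | 4·1 = 4
M: 1·2+6·1 = 8 | 4·2 = 8
gcd(1,6,4) = 1

Coefficients: [1, 6, 4]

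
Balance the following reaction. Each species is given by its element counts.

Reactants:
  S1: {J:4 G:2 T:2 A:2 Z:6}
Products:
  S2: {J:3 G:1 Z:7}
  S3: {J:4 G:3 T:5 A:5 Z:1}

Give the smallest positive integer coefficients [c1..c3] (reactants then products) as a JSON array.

J: 5·4 = 20 | 4·3+2·4 = 20
G: 5·2 = 10 | 4·1+2·3 = 10
T: 5·2 = 10 | 4·0+2·5 = 10
A: 5·2 = 10 | 4·0+2·5 = 10
Z: 5·6 = 30 | 4·7+2·1 = 30
gcd(5,4,2) = 1

Coefficients: [5, 4, 2]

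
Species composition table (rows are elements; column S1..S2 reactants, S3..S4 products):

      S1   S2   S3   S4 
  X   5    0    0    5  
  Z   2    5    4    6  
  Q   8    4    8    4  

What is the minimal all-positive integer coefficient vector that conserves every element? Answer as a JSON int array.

Coefficients: [2, 4, 3, 2]

X: 2·5+4·0 = 10 | 3·0+2·5 = 10
Z: 2·2+4·5 = 24 | 3·4+2·6 = 24
Q: 2·8+4·4 = 32 | 3·8+2·4 = 32
gcd(2,4,3,2) = 1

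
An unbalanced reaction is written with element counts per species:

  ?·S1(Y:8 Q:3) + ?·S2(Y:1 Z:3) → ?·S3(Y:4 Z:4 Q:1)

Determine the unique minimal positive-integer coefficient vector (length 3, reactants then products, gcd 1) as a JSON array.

Coefficients: [1, 4, 3]

Y: 1·8+4·1 = 12 | 3·4 = 12
Z: 1·0+4·3 = 12 | 3·4 = 12
Q: 1·3+4·0 = 3 | 3·1 = 3
gcd(1,4,3) = 1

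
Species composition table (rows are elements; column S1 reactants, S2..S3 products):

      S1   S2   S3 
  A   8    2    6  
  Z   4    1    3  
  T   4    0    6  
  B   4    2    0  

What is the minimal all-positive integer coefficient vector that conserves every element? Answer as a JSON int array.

A: 3·8 = 24 | 6·2+2·6 = 24
Z: 3·4 = 12 | 6·1+2·3 = 12
T: 3·4 = 12 | 6·0+2·6 = 12
B: 3·4 = 12 | 6·2+2·0 = 12
gcd(3,6,2) = 1

Coefficients: [3, 6, 2]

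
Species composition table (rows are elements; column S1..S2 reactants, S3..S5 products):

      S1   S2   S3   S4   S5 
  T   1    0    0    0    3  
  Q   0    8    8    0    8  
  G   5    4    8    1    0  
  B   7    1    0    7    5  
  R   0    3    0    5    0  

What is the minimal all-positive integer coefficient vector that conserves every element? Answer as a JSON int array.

Coefficients: [3, 5, 4, 3, 1]

T: 3·1+5·0 = 3 | 4·0+3·0+1·3 = 3
Q: 3·0+5·8 = 40 | 4·8+3·0+1·8 = 40
G: 3·5+5·4 = 35 | 4·8+3·1+1·0 = 35
B: 3·7+5·1 = 26 | 4·0+3·7+1·5 = 26
R: 3·0+5·3 = 15 | 4·0+3·5+1·0 = 15
gcd(3,5,4,3,1) = 1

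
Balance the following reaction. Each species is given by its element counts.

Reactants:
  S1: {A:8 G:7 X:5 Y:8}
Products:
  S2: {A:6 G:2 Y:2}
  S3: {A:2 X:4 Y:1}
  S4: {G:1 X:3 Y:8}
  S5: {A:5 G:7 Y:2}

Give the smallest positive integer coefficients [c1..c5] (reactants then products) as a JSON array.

Coefficients: [5, 2, 4, 3, 4]

A: 5·8 = 40 | 2·6+4·2+3·0+4·5 = 40
G: 5·7 = 35 | 2·2+4·0+3·1+4·7 = 35
X: 5·5 = 25 | 2·0+4·4+3·3+4·0 = 25
Y: 5·8 = 40 | 2·2+4·1+3·8+4·2 = 40
gcd(5,2,4,3,4) = 1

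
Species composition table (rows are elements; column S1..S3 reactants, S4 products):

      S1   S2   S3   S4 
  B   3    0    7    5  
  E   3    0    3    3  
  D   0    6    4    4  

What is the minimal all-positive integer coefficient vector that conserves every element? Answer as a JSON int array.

B: 3·3+2·0+3·7 = 30 | 6·5 = 30
E: 3·3+2·0+3·3 = 18 | 6·3 = 18
D: 3·0+2·6+3·4 = 24 | 6·4 = 24
gcd(3,2,3,6) = 1

Coefficients: [3, 2, 3, 6]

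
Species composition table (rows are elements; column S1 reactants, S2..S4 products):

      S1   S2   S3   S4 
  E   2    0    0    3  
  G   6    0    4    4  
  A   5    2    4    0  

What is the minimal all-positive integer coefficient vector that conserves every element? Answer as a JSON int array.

E: 6·2 = 12 | 5·0+5·0+4·3 = 12
G: 6·6 = 36 | 5·0+5·4+4·4 = 36
A: 6·5 = 30 | 5·2+5·4+4·0 = 30
gcd(6,5,5,4) = 1

Coefficients: [6, 5, 5, 4]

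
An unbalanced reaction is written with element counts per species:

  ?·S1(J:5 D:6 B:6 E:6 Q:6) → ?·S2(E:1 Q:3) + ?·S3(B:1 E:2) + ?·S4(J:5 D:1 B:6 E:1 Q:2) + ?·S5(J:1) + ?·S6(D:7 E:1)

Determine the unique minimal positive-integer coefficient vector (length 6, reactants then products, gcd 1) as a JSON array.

Coefficients: [4, 6, 6, 3, 5, 3]

J: 4·5 = 20 | 6·0+6·0+3·5+5·1+3·0 = 20
D: 4·6 = 24 | 6·0+6·0+3·1+5·0+3·7 = 24
B: 4·6 = 24 | 6·0+6·1+3·6+5·0+3·0 = 24
E: 4·6 = 24 | 6·1+6·2+3·1+5·0+3·1 = 24
Q: 4·6 = 24 | 6·3+6·0+3·2+5·0+3·0 = 24
gcd(4,6,6,3,5,3) = 1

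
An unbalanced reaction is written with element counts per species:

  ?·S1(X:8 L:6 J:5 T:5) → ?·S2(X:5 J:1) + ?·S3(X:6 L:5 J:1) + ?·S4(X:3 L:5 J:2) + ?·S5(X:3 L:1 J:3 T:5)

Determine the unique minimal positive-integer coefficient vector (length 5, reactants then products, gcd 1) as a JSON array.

Coefficients: [4, 1, 1, 3, 4]

X: 4·8 = 32 | 1·5+1·6+3·3+4·3 = 32
L: 4·6 = 24 | 1·0+1·5+3·5+4·1 = 24
J: 4·5 = 20 | 1·1+1·1+3·2+4·3 = 20
T: 4·5 = 20 | 1·0+1·0+3·0+4·5 = 20
gcd(4,1,1,3,4) = 1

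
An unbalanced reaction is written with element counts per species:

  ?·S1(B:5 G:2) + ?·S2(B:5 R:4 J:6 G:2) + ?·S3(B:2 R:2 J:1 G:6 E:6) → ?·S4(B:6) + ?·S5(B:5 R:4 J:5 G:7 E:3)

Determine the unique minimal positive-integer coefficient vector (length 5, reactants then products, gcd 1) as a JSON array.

Coefficients: [5, 3, 2, 4, 4]

B: 5·5+3·5+2·2 = 44 | 4·6+4·5 = 44
R: 5·0+3·4+2·2 = 16 | 4·0+4·4 = 16
J: 5·0+3·6+2·1 = 20 | 4·0+4·5 = 20
G: 5·2+3·2+2·6 = 28 | 4·0+4·7 = 28
E: 5·0+3·0+2·6 = 12 | 4·0+4·3 = 12
gcd(5,3,2,4,4) = 1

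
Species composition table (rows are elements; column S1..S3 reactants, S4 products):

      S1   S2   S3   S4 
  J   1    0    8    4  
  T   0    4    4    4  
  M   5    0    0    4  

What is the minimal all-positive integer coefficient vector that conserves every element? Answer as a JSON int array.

J: 4·1+3·0+2·8 = 20 | 5·4 = 20
T: 4·0+3·4+2·4 = 20 | 5·4 = 20
M: 4·5+3·0+2·0 = 20 | 5·4 = 20
gcd(4,3,2,5) = 1

Coefficients: [4, 3, 2, 5]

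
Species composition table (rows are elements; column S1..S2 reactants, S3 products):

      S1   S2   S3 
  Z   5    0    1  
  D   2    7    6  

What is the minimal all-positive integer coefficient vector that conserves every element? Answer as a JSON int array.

Coefficients: [1, 4, 5]

Z: 1·5+4·0 = 5 | 5·1 = 5
D: 1·2+4·7 = 30 | 5·6 = 30
gcd(1,4,5) = 1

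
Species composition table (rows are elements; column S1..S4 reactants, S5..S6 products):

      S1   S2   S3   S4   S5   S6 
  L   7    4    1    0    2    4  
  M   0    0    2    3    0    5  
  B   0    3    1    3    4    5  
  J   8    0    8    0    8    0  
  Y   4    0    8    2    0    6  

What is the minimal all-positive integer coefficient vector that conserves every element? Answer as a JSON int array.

Coefficients: [1, 3, 1, 6, 2, 4]

L: 1·7+3·4+1·1+6·0 = 20 | 2·2+4·4 = 20
M: 1·0+3·0+1·2+6·3 = 20 | 2·0+4·5 = 20
B: 1·0+3·3+1·1+6·3 = 28 | 2·4+4·5 = 28
J: 1·8+3·0+1·8+6·0 = 16 | 2·8+4·0 = 16
Y: 1·4+3·0+1·8+6·2 = 24 | 2·0+4·6 = 24
gcd(1,3,1,6,2,4) = 1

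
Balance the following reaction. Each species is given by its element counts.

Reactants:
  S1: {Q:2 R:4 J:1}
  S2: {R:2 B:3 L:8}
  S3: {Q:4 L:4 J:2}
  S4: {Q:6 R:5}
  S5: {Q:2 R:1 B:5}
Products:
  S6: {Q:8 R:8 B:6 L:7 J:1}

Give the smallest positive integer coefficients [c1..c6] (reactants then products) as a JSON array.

Coefficients: [2, 3, 1, 3, 3, 4]

Q: 2·2+3·0+1·4+3·6+3·2 = 32 | 4·8 = 32
R: 2·4+3·2+1·0+3·5+3·1 = 32 | 4·8 = 32
B: 2·0+3·3+1·0+3·0+3·5 = 24 | 4·6 = 24
L: 2·0+3·8+1·4+3·0+3·0 = 28 | 4·7 = 28
J: 2·1+3·0+1·2+3·0+3·0 = 4 | 4·1 = 4
gcd(2,3,1,3,3,4) = 1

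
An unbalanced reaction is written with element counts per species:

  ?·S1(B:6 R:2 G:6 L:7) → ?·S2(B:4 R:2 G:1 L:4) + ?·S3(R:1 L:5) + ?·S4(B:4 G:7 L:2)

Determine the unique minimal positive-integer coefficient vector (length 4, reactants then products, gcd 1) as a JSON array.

B: 4·6 = 24 | 3·4+2·0+3·4 = 24
R: 4·2 = 8 | 3·2+2·1+3·0 = 8
G: 4·6 = 24 | 3·1+2·0+3·7 = 24
L: 4·7 = 28 | 3·4+2·5+3·2 = 28
gcd(4,3,2,3) = 1

Coefficients: [4, 3, 2, 3]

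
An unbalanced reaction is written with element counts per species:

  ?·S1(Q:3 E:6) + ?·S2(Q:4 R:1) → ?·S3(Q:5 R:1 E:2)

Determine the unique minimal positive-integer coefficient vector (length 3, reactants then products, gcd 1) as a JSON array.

Q: 1·3+3·4 = 15 | 3·5 = 15
R: 1·0+3·1 = 3 | 3·1 = 3
E: 1·6+3·0 = 6 | 3·2 = 6
gcd(1,3,3) = 1

Coefficients: [1, 3, 3]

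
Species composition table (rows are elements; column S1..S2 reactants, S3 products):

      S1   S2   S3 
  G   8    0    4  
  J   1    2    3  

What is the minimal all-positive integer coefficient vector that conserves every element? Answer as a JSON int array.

G: 2·8+5·0 = 16 | 4·4 = 16
J: 2·1+5·2 = 12 | 4·3 = 12
gcd(2,5,4) = 1

Coefficients: [2, 5, 4]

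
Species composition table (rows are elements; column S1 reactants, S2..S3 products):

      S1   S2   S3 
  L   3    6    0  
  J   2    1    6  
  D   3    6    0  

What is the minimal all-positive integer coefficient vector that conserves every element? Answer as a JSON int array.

L: 4·3 = 12 | 2·6+1·0 = 12
J: 4·2 = 8 | 2·1+1·6 = 8
D: 4·3 = 12 | 2·6+1·0 = 12
gcd(4,2,1) = 1

Coefficients: [4, 2, 1]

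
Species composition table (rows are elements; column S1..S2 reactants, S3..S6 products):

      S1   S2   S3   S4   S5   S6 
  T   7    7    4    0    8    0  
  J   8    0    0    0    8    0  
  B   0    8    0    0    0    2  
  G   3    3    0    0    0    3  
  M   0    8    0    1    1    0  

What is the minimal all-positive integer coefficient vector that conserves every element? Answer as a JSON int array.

Coefficients: [3, 1, 1, 5, 3, 4]

T: 3·7+1·7 = 28 | 1·4+5·0+3·8+4·0 = 28
J: 3·8+1·0 = 24 | 1·0+5·0+3·8+4·0 = 24
B: 3·0+1·8 = 8 | 1·0+5·0+3·0+4·2 = 8
G: 3·3+1·3 = 12 | 1·0+5·0+3·0+4·3 = 12
M: 3·0+1·8 = 8 | 1·0+5·1+3·1+4·0 = 8
gcd(3,1,1,5,3,4) = 1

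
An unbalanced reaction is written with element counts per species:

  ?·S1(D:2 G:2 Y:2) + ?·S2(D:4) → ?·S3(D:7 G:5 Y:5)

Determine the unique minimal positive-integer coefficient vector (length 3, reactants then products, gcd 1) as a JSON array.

D: 5·2+1·4 = 14 | 2·7 = 14
G: 5·2+1·0 = 10 | 2·5 = 10
Y: 5·2+1·0 = 10 | 2·5 = 10
gcd(5,1,2) = 1

Coefficients: [5, 1, 2]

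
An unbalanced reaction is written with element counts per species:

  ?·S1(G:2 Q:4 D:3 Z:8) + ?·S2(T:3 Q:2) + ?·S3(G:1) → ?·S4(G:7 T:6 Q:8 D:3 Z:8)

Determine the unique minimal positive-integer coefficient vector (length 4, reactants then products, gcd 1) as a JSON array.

Coefficients: [1, 2, 5, 1]

G: 1·2+2·0+5·1 = 7 | 1·7 = 7
T: 1·0+2·3+5·0 = 6 | 1·6 = 6
Q: 1·4+2·2+5·0 = 8 | 1·8 = 8
D: 1·3+2·0+5·0 = 3 | 1·3 = 3
Z: 1·8+2·0+5·0 = 8 | 1·8 = 8
gcd(1,2,5,1) = 1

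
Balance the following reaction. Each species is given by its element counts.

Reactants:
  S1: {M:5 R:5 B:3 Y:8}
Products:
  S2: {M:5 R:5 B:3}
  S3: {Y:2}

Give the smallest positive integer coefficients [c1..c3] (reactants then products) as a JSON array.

M: 1·5 = 5 | 1·5+4·0 = 5
R: 1·5 = 5 | 1·5+4·0 = 5
B: 1·3 = 3 | 1·3+4·0 = 3
Y: 1·8 = 8 | 1·0+4·2 = 8
gcd(1,1,4) = 1

Coefficients: [1, 1, 4]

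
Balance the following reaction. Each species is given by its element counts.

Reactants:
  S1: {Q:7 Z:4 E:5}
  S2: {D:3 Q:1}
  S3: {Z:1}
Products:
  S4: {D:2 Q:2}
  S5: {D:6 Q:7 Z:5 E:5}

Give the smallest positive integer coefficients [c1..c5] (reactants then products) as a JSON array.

Coefficients: [2, 6, 2, 3, 2]

D: 2·0+6·3+2·0 = 18 | 3·2+2·6 = 18
Q: 2·7+6·1+2·0 = 20 | 3·2+2·7 = 20
Z: 2·4+6·0+2·1 = 10 | 3·0+2·5 = 10
E: 2·5+6·0+2·0 = 10 | 3·0+2·5 = 10
gcd(2,6,2,3,2) = 1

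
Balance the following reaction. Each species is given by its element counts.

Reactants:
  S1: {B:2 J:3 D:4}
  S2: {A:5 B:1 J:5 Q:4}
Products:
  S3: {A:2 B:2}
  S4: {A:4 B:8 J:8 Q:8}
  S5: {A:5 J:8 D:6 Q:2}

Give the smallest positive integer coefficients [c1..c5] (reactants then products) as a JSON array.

A: 6·0+6·5 = 30 | 1·2+2·4+4·5 = 30
B: 6·2+6·1 = 18 | 1·2+2·8+4·0 = 18
J: 6·3+6·5 = 48 | 1·0+2·8+4·8 = 48
D: 6·4+6·0 = 24 | 1·0+2·0+4·6 = 24
Q: 6·0+6·4 = 24 | 1·0+2·8+4·2 = 24
gcd(6,6,1,2,4) = 1

Coefficients: [6, 6, 1, 2, 4]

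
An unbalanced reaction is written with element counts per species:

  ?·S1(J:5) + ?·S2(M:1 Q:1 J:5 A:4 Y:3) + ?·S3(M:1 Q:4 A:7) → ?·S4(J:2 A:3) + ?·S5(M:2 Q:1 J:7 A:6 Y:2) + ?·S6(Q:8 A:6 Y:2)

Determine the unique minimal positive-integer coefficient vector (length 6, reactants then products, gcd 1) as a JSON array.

M: 4·0+6·1+6·1 = 12 | 4·0+6·2+3·0 = 12
Q: 4·0+6·1+6·4 = 30 | 4·0+6·1+3·8 = 30
J: 4·5+6·5+6·0 = 50 | 4·2+6·7+3·0 = 50
A: 4·0+6·4+6·7 = 66 | 4·3+6·6+3·6 = 66
Y: 4·0+6·3+6·0 = 18 | 4·0+6·2+3·2 = 18
gcd(4,6,6,4,6,3) = 1

Coefficients: [4, 6, 6, 4, 6, 3]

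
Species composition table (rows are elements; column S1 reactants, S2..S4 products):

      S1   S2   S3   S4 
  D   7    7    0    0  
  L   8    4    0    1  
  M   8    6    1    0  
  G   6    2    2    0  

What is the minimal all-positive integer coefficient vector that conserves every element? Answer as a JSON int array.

D: 1·7 = 7 | 1·7+2·0+4·0 = 7
L: 1·8 = 8 | 1·4+2·0+4·1 = 8
M: 1·8 = 8 | 1·6+2·1+4·0 = 8
G: 1·6 = 6 | 1·2+2·2+4·0 = 6
gcd(1,1,2,4) = 1

Coefficients: [1, 1, 2, 4]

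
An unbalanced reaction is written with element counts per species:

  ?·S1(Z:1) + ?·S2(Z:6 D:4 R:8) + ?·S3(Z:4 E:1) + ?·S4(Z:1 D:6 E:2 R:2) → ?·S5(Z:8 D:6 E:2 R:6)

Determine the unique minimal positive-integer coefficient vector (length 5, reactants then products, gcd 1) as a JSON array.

Coefficients: [3, 3, 4, 3, 5]

Z: 3·1+3·6+4·4+3·1 = 40 | 5·8 = 40
D: 3·0+3·4+4·0+3·6 = 30 | 5·6 = 30
E: 3·0+3·0+4·1+3·2 = 10 | 5·2 = 10
R: 3·0+3·8+4·0+3·2 = 30 | 5·6 = 30
gcd(3,3,4,3,5) = 1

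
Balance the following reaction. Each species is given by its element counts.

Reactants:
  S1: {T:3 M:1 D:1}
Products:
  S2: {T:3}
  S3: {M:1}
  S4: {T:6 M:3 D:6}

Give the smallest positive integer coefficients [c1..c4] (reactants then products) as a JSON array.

T: 6·3 = 18 | 4·3+3·0+1·6 = 18
M: 6·1 = 6 | 4·0+3·1+1·3 = 6
D: 6·1 = 6 | 4·0+3·0+1·6 = 6
gcd(6,4,3,1) = 1

Coefficients: [6, 4, 3, 1]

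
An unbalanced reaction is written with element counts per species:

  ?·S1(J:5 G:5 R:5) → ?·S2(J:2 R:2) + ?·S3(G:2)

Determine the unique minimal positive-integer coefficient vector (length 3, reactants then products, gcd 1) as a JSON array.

J: 2·5 = 10 | 5·2+5·0 = 10
G: 2·5 = 10 | 5·0+5·2 = 10
R: 2·5 = 10 | 5·2+5·0 = 10
gcd(2,5,5) = 1

Coefficients: [2, 5, 5]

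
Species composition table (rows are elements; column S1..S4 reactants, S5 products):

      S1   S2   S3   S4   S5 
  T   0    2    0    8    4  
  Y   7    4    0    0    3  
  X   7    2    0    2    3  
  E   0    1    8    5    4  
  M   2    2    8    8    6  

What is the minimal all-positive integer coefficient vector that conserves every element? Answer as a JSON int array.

T: 1·0+2·2+1·0+2·8 = 20 | 5·4 = 20
Y: 1·7+2·4+1·0+2·0 = 15 | 5·3 = 15
X: 1·7+2·2+1·0+2·2 = 15 | 5·3 = 15
E: 1·0+2·1+1·8+2·5 = 20 | 5·4 = 20
M: 1·2+2·2+1·8+2·8 = 30 | 5·6 = 30
gcd(1,2,1,2,5) = 1

Coefficients: [1, 2, 1, 2, 5]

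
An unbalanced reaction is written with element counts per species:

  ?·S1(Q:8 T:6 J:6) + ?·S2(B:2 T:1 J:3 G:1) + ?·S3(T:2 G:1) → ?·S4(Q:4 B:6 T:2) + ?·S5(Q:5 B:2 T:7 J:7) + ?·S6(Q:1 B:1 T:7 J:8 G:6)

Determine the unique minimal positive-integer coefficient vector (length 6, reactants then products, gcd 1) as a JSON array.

Q: 2·8+6·0+6·0 = 16 | 1·4+2·5+2·1 = 16
B: 2·0+6·2+6·0 = 12 | 1·6+2·2+2·1 = 12
T: 2·6+6·1+6·2 = 30 | 1·2+2·7+2·7 = 30
J: 2·6+6·3+6·0 = 30 | 1·0+2·7+2·8 = 30
G: 2·0+6·1+6·1 = 12 | 1·0+2·0+2·6 = 12
gcd(2,6,6,1,2,2) = 1

Coefficients: [2, 6, 6, 1, 2, 2]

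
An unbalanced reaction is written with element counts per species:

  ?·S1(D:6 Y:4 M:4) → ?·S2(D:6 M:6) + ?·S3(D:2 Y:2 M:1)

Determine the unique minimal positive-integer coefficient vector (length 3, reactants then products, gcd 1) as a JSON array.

Coefficients: [3, 1, 6]

D: 3·6 = 18 | 1·6+6·2 = 18
Y: 3·4 = 12 | 1·0+6·2 = 12
M: 3·4 = 12 | 1·6+6·1 = 12
gcd(3,1,6) = 1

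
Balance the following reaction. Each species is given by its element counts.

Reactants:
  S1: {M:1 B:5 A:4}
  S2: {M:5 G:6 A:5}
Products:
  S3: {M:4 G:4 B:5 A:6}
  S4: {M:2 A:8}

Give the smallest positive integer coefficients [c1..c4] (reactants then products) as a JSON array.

Coefficients: [6, 4, 6, 1]

M: 6·1+4·5 = 26 | 6·4+1·2 = 26
G: 6·0+4·6 = 24 | 6·4+1·0 = 24
B: 6·5+4·0 = 30 | 6·5+1·0 = 30
A: 6·4+4·5 = 44 | 6·6+1·8 = 44
gcd(6,4,6,1) = 1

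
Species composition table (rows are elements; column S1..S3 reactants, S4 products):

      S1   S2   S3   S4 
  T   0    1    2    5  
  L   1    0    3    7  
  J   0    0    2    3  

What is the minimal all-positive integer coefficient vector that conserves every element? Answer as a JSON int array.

Coefficients: [5, 4, 3, 2]

T: 5·0+4·1+3·2 = 10 | 2·5 = 10
L: 5·1+4·0+3·3 = 14 | 2·7 = 14
J: 5·0+4·0+3·2 = 6 | 2·3 = 6
gcd(5,4,3,2) = 1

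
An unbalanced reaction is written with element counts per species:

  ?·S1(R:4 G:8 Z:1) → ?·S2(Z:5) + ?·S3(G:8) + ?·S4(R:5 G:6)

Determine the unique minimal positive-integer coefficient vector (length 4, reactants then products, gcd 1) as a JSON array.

Coefficients: [5, 1, 2, 4]

R: 5·4 = 20 | 1·0+2·0+4·5 = 20
G: 5·8 = 40 | 1·0+2·8+4·6 = 40
Z: 5·1 = 5 | 1·5+2·0+4·0 = 5
gcd(5,1,2,4) = 1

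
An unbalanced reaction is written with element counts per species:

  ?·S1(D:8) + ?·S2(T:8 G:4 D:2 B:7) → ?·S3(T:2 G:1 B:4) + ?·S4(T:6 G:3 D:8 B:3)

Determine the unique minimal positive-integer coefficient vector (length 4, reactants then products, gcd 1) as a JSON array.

Coefficients: [3, 4, 4, 4]

T: 3·0+4·8 = 32 | 4·2+4·6 = 32
G: 3·0+4·4 = 16 | 4·1+4·3 = 16
D: 3·8+4·2 = 32 | 4·0+4·8 = 32
B: 3·0+4·7 = 28 | 4·4+4·3 = 28
gcd(3,4,4,4) = 1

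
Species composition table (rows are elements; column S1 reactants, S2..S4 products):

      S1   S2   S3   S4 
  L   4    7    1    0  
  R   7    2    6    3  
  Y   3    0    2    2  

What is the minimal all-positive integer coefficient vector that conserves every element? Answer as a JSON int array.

Coefficients: [2, 1, 1, 2]

L: 2·4 = 8 | 1·7+1·1+2·0 = 8
R: 2·7 = 14 | 1·2+1·6+2·3 = 14
Y: 2·3 = 6 | 1·0+1·2+2·2 = 6
gcd(2,1,1,2) = 1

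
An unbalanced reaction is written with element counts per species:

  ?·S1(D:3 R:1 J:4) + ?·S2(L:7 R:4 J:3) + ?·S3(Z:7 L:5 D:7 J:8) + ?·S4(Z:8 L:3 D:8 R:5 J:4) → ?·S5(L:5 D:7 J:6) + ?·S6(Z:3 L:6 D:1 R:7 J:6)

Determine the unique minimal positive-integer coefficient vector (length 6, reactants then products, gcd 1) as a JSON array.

Z: 6·0+6·0+1·7+1·8 = 15 | 4·0+5·3 = 15
L: 6·0+6·7+1·5+1·3 = 50 | 4·5+5·6 = 50
D: 6·3+6·0+1·7+1·8 = 33 | 4·7+5·1 = 33
R: 6·1+6·4+1·0+1·5 = 35 | 4·0+5·7 = 35
J: 6·4+6·3+1·8+1·4 = 54 | 4·6+5·6 = 54
gcd(6,6,1,1,4,5) = 1

Coefficients: [6, 6, 1, 1, 4, 5]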